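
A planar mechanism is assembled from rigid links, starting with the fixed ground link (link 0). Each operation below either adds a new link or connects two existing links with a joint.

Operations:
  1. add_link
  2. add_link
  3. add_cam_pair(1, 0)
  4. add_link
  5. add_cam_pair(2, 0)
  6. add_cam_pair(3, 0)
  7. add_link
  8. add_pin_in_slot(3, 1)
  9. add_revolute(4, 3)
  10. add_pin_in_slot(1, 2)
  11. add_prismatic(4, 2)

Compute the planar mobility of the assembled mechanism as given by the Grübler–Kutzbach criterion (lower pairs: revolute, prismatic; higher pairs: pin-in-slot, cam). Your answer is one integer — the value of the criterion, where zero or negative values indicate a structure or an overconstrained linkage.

M = 3

L=1 J1=0 J2=0
add link → L=2 J1=0 J2=0
add link → L=3 J1=0 J2=0
C@1,0 dof=2 J2 → L=3 J1=0 J2=1
add link → L=4 J1=0 J2=1
C@2,0 dof=2 J2 → L=4 J1=0 J2=2
C@3,0 dof=2 J2 → L=4 J1=0 J2=3
add link → L=5 J1=0 J2=3
PS@3,1 dof=2 J2 → L=5 J1=0 J2=4
R@4,3 dof=1 J1 → L=5 J1=1 J2=4
PS@1,2 dof=2 J2 → L=5 J1=1 J2=5
P@4,2 dof=1 J1 → L=5 J1=2 J2=5
M=3(L−1)−2J1−J2=3·4−2·2−5=3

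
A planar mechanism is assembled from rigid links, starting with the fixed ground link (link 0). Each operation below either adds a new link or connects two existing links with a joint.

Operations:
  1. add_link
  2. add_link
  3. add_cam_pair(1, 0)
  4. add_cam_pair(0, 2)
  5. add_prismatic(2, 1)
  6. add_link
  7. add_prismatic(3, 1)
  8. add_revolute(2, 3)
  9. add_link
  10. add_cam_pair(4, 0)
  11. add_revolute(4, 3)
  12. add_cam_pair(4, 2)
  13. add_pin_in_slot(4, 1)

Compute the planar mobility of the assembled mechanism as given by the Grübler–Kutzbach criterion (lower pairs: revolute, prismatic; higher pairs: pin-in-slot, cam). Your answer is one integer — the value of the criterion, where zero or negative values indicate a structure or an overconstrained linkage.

M = -1

ground; <1,0,0>
#1 <2,0,0>
#2 <3,0,0>
C:1↔0 J2 <3,0,1>
C:0↔2 J2 <3,0,2>
P:2↔1 J1 <3,1,2>
#3 <4,1,2>
P:3↔1 J1 <4,2,2>
R:2↔3 J1 <4,3,2>
#4 <5,3,2>
C:4↔0 J2 <5,3,3>
R:4↔3 J1 <5,4,3>
C:4↔2 J2 <5,4,4>
PS:4↔1 J2 <5,4,5>
3×4 − 2×4 − 1×5 = -1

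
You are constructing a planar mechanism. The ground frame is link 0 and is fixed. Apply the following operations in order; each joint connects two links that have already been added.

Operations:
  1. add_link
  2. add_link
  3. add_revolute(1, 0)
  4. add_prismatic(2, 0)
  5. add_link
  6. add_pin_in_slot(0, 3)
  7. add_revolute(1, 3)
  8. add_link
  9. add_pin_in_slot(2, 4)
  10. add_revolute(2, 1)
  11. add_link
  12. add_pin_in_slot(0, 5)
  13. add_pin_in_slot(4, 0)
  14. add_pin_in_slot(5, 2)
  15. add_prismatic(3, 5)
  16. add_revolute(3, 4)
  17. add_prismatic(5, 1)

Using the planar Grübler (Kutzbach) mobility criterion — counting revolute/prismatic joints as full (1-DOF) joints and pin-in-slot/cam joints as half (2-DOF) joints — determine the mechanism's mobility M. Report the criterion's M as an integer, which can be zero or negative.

M = -4

(L,J1,J2)=(1,0,0); link0 fixed
link1: (2,0,0)
link2: (3,0,0)
R 1-0 [J1]: (3,1,0)
P 2-0 [J1]: (3,2,0)
link3: (4,2,0)
PS 0-3 [J2]: (4,2,1)
R 1-3 [J1]: (4,3,1)
link4: (5,3,1)
PS 2-4 [J2]: (5,3,2)
R 2-1 [J1]: (5,4,2)
link5: (6,4,2)
PS 0-5 [J2]: (6,4,3)
PS 4-0 [J2]: (6,4,4)
PS 5-2 [J2]: (6,4,5)
P 3-5 [J1]: (6,5,5)
R 3-4 [J1]: (6,6,5)
P 5-1 [J1]: (6,7,5)
Grübler: 3·5 − 2·7 − 5 = -4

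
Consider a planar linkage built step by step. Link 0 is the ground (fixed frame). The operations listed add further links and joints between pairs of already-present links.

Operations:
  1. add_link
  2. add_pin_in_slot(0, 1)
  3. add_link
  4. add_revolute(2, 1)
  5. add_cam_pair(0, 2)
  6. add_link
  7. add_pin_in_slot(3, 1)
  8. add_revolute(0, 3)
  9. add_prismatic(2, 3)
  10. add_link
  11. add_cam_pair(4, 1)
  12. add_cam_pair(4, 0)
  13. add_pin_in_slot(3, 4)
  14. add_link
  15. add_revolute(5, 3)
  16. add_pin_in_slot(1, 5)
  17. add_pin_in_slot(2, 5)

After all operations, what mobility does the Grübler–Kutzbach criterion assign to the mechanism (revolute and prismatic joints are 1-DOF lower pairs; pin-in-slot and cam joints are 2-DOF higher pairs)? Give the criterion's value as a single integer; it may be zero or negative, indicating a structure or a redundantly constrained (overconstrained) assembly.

M = -1

link 0 = ground. State L|J1|J2 = 1|0|0
+link1  2|0|0
PS(0,1) f=2→J2  2|0|1
+link2  3|0|1
R(2,1) f=1→J1  3|1|1
C(0,2) f=2→J2  3|1|2
+link3  4|1|2
PS(3,1) f=2→J2  4|1|3
R(0,3) f=1→J1  4|2|3
P(2,3) f=1→J1  4|3|3
+link4  5|3|3
C(4,1) f=2→J2  5|3|4
C(4,0) f=2→J2  5|3|5
PS(3,4) f=2→J2  5|3|6
+link5  6|3|6
R(5,3) f=1→J1  6|4|6
PS(1,5) f=2→J2  6|4|7
PS(2,5) f=2→J2  6|4|8
M = 3(6−1)−2·4−8 = 15−8−8 = -1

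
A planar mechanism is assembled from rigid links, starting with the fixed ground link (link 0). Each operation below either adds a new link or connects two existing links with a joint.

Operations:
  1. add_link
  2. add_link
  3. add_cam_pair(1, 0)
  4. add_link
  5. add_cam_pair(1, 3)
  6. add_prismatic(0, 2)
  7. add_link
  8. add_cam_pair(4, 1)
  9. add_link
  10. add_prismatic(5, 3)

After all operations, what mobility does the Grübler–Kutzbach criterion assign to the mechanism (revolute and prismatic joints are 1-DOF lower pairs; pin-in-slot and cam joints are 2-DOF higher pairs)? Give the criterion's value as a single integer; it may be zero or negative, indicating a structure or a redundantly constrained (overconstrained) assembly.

ground; <1,0,0>
#1 <2,0,0>
#2 <3,0,0>
C:1↔0 J2 <3,0,1>
#3 <4,0,1>
C:1↔3 J2 <4,0,2>
P:0↔2 J1 <4,1,2>
#4 <5,1,2>
C:4↔1 J2 <5,1,3>
#5 <6,1,3>
P:5↔3 J1 <6,2,3>
3×5 − 2×2 − 1×3 = 8

M = 8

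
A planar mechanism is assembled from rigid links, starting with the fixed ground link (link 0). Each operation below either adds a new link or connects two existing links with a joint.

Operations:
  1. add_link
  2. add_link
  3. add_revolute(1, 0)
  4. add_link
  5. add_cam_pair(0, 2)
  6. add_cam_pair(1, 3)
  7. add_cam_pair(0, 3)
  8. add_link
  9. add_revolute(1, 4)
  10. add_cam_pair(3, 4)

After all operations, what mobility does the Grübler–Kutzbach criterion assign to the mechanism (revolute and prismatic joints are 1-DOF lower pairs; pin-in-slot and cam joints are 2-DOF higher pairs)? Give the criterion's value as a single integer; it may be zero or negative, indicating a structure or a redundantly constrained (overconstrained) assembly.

M = 4

L=1 J1=0 J2=0
add link → L=2 J1=0 J2=0
add link → L=3 J1=0 J2=0
R@1,0 dof=1 J1 → L=3 J1=1 J2=0
add link → L=4 J1=1 J2=0
C@0,2 dof=2 J2 → L=4 J1=1 J2=1
C@1,3 dof=2 J2 → L=4 J1=1 J2=2
C@0,3 dof=2 J2 → L=4 J1=1 J2=3
add link → L=5 J1=1 J2=3
R@1,4 dof=1 J1 → L=5 J1=2 J2=3
C@3,4 dof=2 J2 → L=5 J1=2 J2=4
M=3(L−1)−2J1−J2=3·4−2·2−4=4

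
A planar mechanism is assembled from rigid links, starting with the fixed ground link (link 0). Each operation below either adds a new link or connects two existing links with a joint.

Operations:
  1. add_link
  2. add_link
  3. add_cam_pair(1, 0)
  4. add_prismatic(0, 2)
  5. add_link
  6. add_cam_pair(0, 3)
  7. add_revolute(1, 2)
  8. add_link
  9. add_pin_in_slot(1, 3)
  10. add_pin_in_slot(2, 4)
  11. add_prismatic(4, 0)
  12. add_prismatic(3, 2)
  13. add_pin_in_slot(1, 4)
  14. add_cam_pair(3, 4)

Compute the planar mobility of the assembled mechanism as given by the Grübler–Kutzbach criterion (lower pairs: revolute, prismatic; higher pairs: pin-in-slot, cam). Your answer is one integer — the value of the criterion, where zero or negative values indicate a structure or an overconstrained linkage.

ground; <1,0,0>
#1 <2,0,0>
#2 <3,0,0>
C:1↔0 J2 <3,0,1>
P:0↔2 J1 <3,1,1>
#3 <4,1,1>
C:0↔3 J2 <4,1,2>
R:1↔2 J1 <4,2,2>
#4 <5,2,2>
PS:1↔3 J2 <5,2,3>
PS:2↔4 J2 <5,2,4>
P:4↔0 J1 <5,3,4>
P:3↔2 J1 <5,4,4>
PS:1↔4 J2 <5,4,5>
C:3↔4 J2 <5,4,6>
3×4 − 2×4 − 1×6 = -2

M = -2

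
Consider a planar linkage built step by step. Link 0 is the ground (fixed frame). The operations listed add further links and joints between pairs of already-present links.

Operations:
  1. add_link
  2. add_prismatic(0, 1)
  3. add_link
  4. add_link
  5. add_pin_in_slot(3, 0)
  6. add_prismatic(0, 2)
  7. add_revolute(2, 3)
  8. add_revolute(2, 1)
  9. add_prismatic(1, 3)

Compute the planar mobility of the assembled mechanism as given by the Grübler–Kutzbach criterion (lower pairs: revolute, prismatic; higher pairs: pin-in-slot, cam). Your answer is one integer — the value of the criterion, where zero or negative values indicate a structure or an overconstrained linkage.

[1;0;0] (link 0 is ground)
L+ [2;0;0]
P(0,1)∈J1 [2;1;0]
L+ [3;1;0]
L+ [4;1;0]
PS(3,0)∈J2 [4;1;1]
P(0,2)∈J1 [4;2;1]
R(2,3)∈J1 [4;3;1]
R(2,1)∈J1 [4;4;1]
P(1,3)∈J1 [4;5;1]
mobility = 9 − 10 − 1 = -2

M = -2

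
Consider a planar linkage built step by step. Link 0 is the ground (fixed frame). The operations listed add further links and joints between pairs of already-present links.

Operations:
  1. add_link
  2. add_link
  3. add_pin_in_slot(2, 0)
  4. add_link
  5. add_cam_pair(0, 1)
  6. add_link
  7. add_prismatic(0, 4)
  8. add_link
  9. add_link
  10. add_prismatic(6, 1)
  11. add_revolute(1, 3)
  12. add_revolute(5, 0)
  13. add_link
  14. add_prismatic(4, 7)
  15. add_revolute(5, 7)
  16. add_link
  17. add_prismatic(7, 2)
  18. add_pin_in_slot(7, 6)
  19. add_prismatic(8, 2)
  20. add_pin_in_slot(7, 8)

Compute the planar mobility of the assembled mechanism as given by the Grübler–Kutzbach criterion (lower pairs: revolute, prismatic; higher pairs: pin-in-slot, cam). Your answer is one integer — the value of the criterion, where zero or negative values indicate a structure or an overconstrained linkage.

link 0 = ground. State L|J1|J2 = 1|0|0
+link1  2|0|0
+link2  3|0|0
PS(2,0) f=2→J2  3|0|1
+link3  4|0|1
C(0,1) f=2→J2  4|0|2
+link4  5|0|2
P(0,4) f=1→J1  5|1|2
+link5  6|1|2
+link6  7|1|2
P(6,1) f=1→J1  7|2|2
R(1,3) f=1→J1  7|3|2
R(5,0) f=1→J1  7|4|2
+link7  8|4|2
P(4,7) f=1→J1  8|5|2
R(5,7) f=1→J1  8|6|2
+link8  9|6|2
P(7,2) f=1→J1  9|7|2
PS(7,6) f=2→J2  9|7|3
P(8,2) f=1→J1  9|8|3
PS(7,8) f=2→J2  9|8|4
M = 3(9−1)−2·8−4 = 24−16−4 = 4

M = 4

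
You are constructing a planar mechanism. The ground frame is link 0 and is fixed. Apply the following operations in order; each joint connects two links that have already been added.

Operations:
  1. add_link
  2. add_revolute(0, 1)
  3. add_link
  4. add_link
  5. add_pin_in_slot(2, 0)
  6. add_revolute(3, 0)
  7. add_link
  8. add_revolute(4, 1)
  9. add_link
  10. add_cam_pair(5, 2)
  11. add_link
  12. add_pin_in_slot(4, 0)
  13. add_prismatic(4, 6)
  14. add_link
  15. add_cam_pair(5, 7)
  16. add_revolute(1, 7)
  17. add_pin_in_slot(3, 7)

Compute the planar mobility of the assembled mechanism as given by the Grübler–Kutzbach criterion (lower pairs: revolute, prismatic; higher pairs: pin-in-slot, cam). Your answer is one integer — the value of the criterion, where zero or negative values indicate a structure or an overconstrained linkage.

(L,J1,J2)=(1,0,0); link0 fixed
link1: (2,0,0)
R 0-1 [J1]: (2,1,0)
link2: (3,1,0)
link3: (4,1,0)
PS 2-0 [J2]: (4,1,1)
R 3-0 [J1]: (4,2,1)
link4: (5,2,1)
R 4-1 [J1]: (5,3,1)
link5: (6,3,1)
C 5-2 [J2]: (6,3,2)
link6: (7,3,2)
PS 4-0 [J2]: (7,3,3)
P 4-6 [J1]: (7,4,3)
link7: (8,4,3)
C 5-7 [J2]: (8,4,4)
R 1-7 [J1]: (8,5,4)
PS 3-7 [J2]: (8,5,5)
Grübler: 3·7 − 2·5 − 5 = 6

M = 6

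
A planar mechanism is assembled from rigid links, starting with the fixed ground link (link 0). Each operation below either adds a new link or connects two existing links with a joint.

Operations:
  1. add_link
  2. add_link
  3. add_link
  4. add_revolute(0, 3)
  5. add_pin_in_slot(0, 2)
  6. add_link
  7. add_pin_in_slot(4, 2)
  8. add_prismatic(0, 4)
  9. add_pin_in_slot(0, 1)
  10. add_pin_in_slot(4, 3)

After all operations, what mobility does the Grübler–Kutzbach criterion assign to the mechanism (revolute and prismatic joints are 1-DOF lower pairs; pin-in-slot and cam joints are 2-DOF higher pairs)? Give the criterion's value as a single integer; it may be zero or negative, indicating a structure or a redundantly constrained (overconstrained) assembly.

ground; <1,0,0>
#1 <2,0,0>
#2 <3,0,0>
#3 <4,0,0>
R:0↔3 J1 <4,1,0>
PS:0↔2 J2 <4,1,1>
#4 <5,1,1>
PS:4↔2 J2 <5,1,2>
P:0↔4 J1 <5,2,2>
PS:0↔1 J2 <5,2,3>
PS:4↔3 J2 <5,2,4>
3×4 − 2×2 − 1×4 = 4

M = 4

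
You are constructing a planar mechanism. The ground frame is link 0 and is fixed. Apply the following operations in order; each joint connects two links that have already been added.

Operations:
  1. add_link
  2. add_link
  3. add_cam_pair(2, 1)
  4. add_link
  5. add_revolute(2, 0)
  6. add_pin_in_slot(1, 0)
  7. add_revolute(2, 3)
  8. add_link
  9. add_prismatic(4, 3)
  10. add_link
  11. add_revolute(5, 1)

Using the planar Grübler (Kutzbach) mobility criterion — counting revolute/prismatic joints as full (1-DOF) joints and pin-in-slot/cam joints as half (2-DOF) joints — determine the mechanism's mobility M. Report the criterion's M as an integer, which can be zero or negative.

(L,J1,J2)=(1,0,0); link0 fixed
link1: (2,0,0)
link2: (3,0,0)
C 2-1 [J2]: (3,0,1)
link3: (4,0,1)
R 2-0 [J1]: (4,1,1)
PS 1-0 [J2]: (4,1,2)
R 2-3 [J1]: (4,2,2)
link4: (5,2,2)
P 4-3 [J1]: (5,3,2)
link5: (6,3,2)
R 5-1 [J1]: (6,4,2)
Grübler: 3·5 − 2·4 − 2 = 5

M = 5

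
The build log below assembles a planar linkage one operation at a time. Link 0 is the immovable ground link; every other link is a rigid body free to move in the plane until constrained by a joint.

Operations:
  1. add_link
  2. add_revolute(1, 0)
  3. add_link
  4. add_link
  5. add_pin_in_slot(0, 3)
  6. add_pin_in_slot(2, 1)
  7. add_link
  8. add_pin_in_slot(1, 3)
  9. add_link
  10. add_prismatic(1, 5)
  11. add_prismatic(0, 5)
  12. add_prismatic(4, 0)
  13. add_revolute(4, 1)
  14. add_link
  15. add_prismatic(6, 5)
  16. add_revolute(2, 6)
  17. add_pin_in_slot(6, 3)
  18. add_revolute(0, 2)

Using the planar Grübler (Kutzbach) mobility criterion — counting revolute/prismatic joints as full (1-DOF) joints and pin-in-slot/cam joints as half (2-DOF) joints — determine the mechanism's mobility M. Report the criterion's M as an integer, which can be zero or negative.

M = -2

[1;0;0] (link 0 is ground)
L+ [2;0;0]
R(1,0)∈J1 [2;1;0]
L+ [3;1;0]
L+ [4;1;0]
PS(0,3)∈J2 [4;1;1]
PS(2,1)∈J2 [4;1;2]
L+ [5;1;2]
PS(1,3)∈J2 [5;1;3]
L+ [6;1;3]
P(1,5)∈J1 [6;2;3]
P(0,5)∈J1 [6;3;3]
P(4,0)∈J1 [6;4;3]
R(4,1)∈J1 [6;5;3]
L+ [7;5;3]
P(6,5)∈J1 [7;6;3]
R(2,6)∈J1 [7;7;3]
PS(6,3)∈J2 [7;7;4]
R(0,2)∈J1 [7;8;4]
mobility = 18 − 16 − 4 = -2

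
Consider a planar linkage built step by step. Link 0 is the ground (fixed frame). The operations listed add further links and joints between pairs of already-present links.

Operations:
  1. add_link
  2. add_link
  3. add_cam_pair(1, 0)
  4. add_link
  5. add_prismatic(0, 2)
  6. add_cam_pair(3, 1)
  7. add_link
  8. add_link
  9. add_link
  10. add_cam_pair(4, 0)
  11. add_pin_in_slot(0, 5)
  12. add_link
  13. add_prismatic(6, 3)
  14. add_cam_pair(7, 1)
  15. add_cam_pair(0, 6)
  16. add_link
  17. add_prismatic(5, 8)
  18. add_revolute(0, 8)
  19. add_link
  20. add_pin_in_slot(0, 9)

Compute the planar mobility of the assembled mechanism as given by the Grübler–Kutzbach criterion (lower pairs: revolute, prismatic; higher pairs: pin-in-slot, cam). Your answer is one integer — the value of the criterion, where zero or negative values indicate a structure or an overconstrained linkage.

(L,J1,J2)=(1,0,0); link0 fixed
link1: (2,0,0)
link2: (3,0,0)
C 1-0 [J2]: (3,0,1)
link3: (4,0,1)
P 0-2 [J1]: (4,1,1)
C 3-1 [J2]: (4,1,2)
link4: (5,1,2)
link5: (6,1,2)
link6: (7,1,2)
C 4-0 [J2]: (7,1,3)
PS 0-5 [J2]: (7,1,4)
link7: (8,1,4)
P 6-3 [J1]: (8,2,4)
C 7-1 [J2]: (8,2,5)
C 0-6 [J2]: (8,2,6)
link8: (9,2,6)
P 5-8 [J1]: (9,3,6)
R 0-8 [J1]: (9,4,6)
link9: (10,4,6)
PS 0-9 [J2]: (10,4,7)
Grübler: 3·9 − 2·4 − 7 = 12

M = 12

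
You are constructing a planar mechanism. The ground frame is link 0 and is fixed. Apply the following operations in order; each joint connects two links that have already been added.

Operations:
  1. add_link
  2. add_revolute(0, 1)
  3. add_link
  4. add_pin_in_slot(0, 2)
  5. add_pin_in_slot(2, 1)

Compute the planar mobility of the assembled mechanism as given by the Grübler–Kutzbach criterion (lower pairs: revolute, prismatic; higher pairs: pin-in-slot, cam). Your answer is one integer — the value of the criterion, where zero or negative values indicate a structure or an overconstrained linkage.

M = 2

ground; <1,0,0>
#1 <2,0,0>
R:0↔1 J1 <2,1,0>
#2 <3,1,0>
PS:0↔2 J2 <3,1,1>
PS:2↔1 J2 <3,1,2>
3×2 − 2×1 − 1×2 = 2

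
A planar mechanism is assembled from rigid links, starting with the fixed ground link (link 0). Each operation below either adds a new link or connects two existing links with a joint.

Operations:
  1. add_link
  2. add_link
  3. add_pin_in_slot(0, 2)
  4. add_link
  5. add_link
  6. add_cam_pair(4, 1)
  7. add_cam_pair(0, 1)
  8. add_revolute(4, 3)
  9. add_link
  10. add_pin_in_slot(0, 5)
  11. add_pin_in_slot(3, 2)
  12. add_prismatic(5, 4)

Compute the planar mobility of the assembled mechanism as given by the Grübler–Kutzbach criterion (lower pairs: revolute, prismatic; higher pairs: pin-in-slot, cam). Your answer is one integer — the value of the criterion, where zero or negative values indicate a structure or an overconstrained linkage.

M = 6

ground; <1,0,0>
#1 <2,0,0>
#2 <3,0,0>
PS:0↔2 J2 <3,0,1>
#3 <4,0,1>
#4 <5,0,1>
C:4↔1 J2 <5,0,2>
C:0↔1 J2 <5,0,3>
R:4↔3 J1 <5,1,3>
#5 <6,1,3>
PS:0↔5 J2 <6,1,4>
PS:3↔2 J2 <6,1,5>
P:5↔4 J1 <6,2,5>
3×5 − 2×2 − 1×5 = 6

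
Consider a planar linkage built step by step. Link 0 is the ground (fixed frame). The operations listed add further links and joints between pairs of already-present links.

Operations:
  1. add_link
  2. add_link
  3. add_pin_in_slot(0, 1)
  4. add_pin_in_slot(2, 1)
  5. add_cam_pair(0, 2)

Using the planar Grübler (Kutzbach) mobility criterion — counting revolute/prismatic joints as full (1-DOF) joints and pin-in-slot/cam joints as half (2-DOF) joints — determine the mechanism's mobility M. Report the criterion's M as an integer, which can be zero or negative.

(L,J1,J2)=(1,0,0); link0 fixed
link1: (2,0,0)
link2: (3,0,0)
PS 0-1 [J2]: (3,0,1)
PS 2-1 [J2]: (3,0,2)
C 0-2 [J2]: (3,0,3)
Grübler: 3·2 − 2·0 − 3 = 3

M = 3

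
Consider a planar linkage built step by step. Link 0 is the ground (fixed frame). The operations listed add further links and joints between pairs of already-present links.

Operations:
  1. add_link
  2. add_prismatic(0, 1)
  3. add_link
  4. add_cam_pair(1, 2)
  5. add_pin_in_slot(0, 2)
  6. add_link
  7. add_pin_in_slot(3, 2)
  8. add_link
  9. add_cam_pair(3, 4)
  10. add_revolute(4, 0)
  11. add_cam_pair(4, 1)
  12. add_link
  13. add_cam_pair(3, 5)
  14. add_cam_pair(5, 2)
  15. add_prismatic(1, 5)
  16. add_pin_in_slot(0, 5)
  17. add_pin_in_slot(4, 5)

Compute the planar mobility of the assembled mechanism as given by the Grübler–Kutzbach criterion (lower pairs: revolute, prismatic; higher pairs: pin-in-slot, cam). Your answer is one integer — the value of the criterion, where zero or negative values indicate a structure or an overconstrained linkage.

M = 0

ground; <1,0,0>
#1 <2,0,0>
P:0↔1 J1 <2,1,0>
#2 <3,1,0>
C:1↔2 J2 <3,1,1>
PS:0↔2 J2 <3,1,2>
#3 <4,1,2>
PS:3↔2 J2 <4,1,3>
#4 <5,1,3>
C:3↔4 J2 <5,1,4>
R:4↔0 J1 <5,2,4>
C:4↔1 J2 <5,2,5>
#5 <6,2,5>
C:3↔5 J2 <6,2,6>
C:5↔2 J2 <6,2,7>
P:1↔5 J1 <6,3,7>
PS:0↔5 J2 <6,3,8>
PS:4↔5 J2 <6,3,9>
3×5 − 2×3 − 1×9 = 0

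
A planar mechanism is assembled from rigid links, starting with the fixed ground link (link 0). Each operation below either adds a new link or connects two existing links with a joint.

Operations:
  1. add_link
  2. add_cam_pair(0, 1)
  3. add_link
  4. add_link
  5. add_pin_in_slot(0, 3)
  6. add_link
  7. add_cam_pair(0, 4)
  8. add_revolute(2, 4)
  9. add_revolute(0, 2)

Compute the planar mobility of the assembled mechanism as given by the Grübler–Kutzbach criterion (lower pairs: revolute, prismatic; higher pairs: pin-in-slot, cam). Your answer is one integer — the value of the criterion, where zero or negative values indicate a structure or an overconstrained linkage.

ground; <1,0,0>
#1 <2,0,0>
C:0↔1 J2 <2,0,1>
#2 <3,0,1>
#3 <4,0,1>
PS:0↔3 J2 <4,0,2>
#4 <5,0,2>
C:0↔4 J2 <5,0,3>
R:2↔4 J1 <5,1,3>
R:0↔2 J1 <5,2,3>
3×4 − 2×2 − 1×3 = 5

M = 5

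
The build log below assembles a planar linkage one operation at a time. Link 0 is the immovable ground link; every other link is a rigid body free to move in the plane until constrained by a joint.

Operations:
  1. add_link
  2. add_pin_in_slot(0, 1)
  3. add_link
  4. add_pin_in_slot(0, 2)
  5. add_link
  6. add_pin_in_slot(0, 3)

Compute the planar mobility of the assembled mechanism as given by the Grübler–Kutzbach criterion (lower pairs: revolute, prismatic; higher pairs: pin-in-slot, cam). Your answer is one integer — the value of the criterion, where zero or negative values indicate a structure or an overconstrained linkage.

[1;0;0] (link 0 is ground)
L+ [2;0;0]
PS(0,1)∈J2 [2;0;1]
L+ [3;0;1]
PS(0,2)∈J2 [3;0;2]
L+ [4;0;2]
PS(0,3)∈J2 [4;0;3]
mobility = 9 − 0 − 3 = 6

M = 6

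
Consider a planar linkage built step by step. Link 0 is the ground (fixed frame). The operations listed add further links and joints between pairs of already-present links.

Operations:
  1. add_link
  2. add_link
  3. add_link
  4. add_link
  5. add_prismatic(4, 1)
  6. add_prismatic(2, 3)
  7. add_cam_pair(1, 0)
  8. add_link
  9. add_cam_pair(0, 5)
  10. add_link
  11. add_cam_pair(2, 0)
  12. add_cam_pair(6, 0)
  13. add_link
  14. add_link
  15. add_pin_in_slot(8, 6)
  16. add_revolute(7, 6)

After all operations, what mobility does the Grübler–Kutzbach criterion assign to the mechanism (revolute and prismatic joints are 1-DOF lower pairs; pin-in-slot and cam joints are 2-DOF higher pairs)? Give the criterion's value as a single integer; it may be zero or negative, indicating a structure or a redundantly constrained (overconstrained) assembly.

M = 13

[1;0;0] (link 0 is ground)
L+ [2;0;0]
L+ [3;0;0]
L+ [4;0;0]
L+ [5;0;0]
P(4,1)∈J1 [5;1;0]
P(2,3)∈J1 [5;2;0]
C(1,0)∈J2 [5;2;1]
L+ [6;2;1]
C(0,5)∈J2 [6;2;2]
L+ [7;2;2]
C(2,0)∈J2 [7;2;3]
C(6,0)∈J2 [7;2;4]
L+ [8;2;4]
L+ [9;2;4]
PS(8,6)∈J2 [9;2;5]
R(7,6)∈J1 [9;3;5]
mobility = 24 − 6 − 5 = 13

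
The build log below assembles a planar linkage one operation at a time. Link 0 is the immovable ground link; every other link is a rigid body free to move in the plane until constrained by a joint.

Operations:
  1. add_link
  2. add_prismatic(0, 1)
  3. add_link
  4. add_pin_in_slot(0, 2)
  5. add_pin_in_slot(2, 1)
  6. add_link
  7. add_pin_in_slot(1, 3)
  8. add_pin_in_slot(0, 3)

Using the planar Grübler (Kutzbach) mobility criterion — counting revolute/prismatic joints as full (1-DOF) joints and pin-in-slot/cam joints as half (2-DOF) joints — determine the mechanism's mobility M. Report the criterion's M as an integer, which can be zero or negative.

link 0 = ground. State L|J1|J2 = 1|0|0
+link1  2|0|0
P(0,1) f=1→J1  2|1|0
+link2  3|1|0
PS(0,2) f=2→J2  3|1|1
PS(2,1) f=2→J2  3|1|2
+link3  4|1|2
PS(1,3) f=2→J2  4|1|3
PS(0,3) f=2→J2  4|1|4
M = 3(4−1)−2·1−4 = 9−2−4 = 3

M = 3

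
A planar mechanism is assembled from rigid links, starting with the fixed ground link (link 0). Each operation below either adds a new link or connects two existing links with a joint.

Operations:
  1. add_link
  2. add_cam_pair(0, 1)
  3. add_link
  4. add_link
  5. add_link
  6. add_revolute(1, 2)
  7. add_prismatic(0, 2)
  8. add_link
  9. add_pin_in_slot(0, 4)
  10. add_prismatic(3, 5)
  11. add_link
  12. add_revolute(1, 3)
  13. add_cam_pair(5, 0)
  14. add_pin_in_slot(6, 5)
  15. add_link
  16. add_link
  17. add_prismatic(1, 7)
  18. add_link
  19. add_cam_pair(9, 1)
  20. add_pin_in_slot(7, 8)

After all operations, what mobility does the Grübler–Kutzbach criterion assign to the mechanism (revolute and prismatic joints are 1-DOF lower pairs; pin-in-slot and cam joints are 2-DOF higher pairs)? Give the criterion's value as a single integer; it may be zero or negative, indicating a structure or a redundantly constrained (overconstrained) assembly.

M = 11

ground; <1,0,0>
#1 <2,0,0>
C:0↔1 J2 <2,0,1>
#2 <3,0,1>
#3 <4,0,1>
#4 <5,0,1>
R:1↔2 J1 <5,1,1>
P:0↔2 J1 <5,2,1>
#5 <6,2,1>
PS:0↔4 J2 <6,2,2>
P:3↔5 J1 <6,3,2>
#6 <7,3,2>
R:1↔3 J1 <7,4,2>
C:5↔0 J2 <7,4,3>
PS:6↔5 J2 <7,4,4>
#7 <8,4,4>
#8 <9,4,4>
P:1↔7 J1 <9,5,4>
#9 <10,5,4>
C:9↔1 J2 <10,5,5>
PS:7↔8 J2 <10,5,6>
3×9 − 2×5 − 1×6 = 11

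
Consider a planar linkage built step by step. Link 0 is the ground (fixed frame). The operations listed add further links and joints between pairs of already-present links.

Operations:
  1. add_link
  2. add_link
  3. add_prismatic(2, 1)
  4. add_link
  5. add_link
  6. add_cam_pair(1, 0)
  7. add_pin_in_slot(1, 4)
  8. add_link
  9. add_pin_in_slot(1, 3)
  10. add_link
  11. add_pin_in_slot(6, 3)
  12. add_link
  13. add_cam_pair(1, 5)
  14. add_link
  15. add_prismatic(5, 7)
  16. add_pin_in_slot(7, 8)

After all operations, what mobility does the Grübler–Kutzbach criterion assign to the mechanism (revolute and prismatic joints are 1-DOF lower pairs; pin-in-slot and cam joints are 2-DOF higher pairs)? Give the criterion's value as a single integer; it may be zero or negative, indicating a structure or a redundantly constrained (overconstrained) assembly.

M = 14

(L,J1,J2)=(1,0,0); link0 fixed
link1: (2,0,0)
link2: (3,0,0)
P 2-1 [J1]: (3,1,0)
link3: (4,1,0)
link4: (5,1,0)
C 1-0 [J2]: (5,1,1)
PS 1-4 [J2]: (5,1,2)
link5: (6,1,2)
PS 1-3 [J2]: (6,1,3)
link6: (7,1,3)
PS 6-3 [J2]: (7,1,4)
link7: (8,1,4)
C 1-5 [J2]: (8,1,5)
link8: (9,1,5)
P 5-7 [J1]: (9,2,5)
PS 7-8 [J2]: (9,2,6)
Grübler: 3·8 − 2·2 − 6 = 14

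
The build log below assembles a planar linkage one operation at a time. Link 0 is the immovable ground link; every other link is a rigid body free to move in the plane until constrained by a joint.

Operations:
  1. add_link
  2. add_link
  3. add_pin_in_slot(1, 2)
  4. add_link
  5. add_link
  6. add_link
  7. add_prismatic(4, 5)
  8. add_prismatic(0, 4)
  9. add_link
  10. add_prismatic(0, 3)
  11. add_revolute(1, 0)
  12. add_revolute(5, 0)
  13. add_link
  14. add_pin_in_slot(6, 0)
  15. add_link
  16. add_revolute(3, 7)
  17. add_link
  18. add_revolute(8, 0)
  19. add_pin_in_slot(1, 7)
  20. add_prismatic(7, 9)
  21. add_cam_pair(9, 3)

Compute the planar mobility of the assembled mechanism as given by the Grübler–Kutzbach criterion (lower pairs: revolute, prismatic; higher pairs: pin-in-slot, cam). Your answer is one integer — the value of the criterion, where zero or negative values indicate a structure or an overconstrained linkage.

M = 7

link 0 = ground. State L|J1|J2 = 1|0|0
+link1  2|0|0
+link2  3|0|0
PS(1,2) f=2→J2  3|0|1
+link3  4|0|1
+link4  5|0|1
+link5  6|0|1
P(4,5) f=1→J1  6|1|1
P(0,4) f=1→J1  6|2|1
+link6  7|2|1
P(0,3) f=1→J1  7|3|1
R(1,0) f=1→J1  7|4|1
R(5,0) f=1→J1  7|5|1
+link7  8|5|1
PS(6,0) f=2→J2  8|5|2
+link8  9|5|2
R(3,7) f=1→J1  9|6|2
+link9  10|6|2
R(8,0) f=1→J1  10|7|2
PS(1,7) f=2→J2  10|7|3
P(7,9) f=1→J1  10|8|3
C(9,3) f=2→J2  10|8|4
M = 3(10−1)−2·8−4 = 27−16−4 = 7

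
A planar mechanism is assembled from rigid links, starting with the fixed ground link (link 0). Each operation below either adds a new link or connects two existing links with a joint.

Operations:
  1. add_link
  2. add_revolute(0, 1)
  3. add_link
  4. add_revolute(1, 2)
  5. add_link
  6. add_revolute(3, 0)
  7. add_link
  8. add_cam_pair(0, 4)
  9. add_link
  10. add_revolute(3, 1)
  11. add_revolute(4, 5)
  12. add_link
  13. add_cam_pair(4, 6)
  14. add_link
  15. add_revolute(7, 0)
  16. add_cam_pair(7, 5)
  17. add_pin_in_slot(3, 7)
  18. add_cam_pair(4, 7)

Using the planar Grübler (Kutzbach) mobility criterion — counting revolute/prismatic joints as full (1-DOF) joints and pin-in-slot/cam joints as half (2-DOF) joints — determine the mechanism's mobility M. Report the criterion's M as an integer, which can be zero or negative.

M = 4

(L,J1,J2)=(1,0,0); link0 fixed
link1: (2,0,0)
R 0-1 [J1]: (2,1,0)
link2: (3,1,0)
R 1-2 [J1]: (3,2,0)
link3: (4,2,0)
R 3-0 [J1]: (4,3,0)
link4: (5,3,0)
C 0-4 [J2]: (5,3,1)
link5: (6,3,1)
R 3-1 [J1]: (6,4,1)
R 4-5 [J1]: (6,5,1)
link6: (7,5,1)
C 4-6 [J2]: (7,5,2)
link7: (8,5,2)
R 7-0 [J1]: (8,6,2)
C 7-5 [J2]: (8,6,3)
PS 3-7 [J2]: (8,6,4)
C 4-7 [J2]: (8,6,5)
Grübler: 3·7 − 2·6 − 5 = 4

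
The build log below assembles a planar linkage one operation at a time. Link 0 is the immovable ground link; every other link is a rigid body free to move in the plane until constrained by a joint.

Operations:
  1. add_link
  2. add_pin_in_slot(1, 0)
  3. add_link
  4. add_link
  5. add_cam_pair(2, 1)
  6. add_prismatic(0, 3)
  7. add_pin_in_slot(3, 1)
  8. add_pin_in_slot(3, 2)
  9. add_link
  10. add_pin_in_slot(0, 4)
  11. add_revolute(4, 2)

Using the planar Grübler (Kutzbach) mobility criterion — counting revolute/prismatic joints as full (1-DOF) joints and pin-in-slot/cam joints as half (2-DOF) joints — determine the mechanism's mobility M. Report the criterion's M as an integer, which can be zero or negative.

(L,J1,J2)=(1,0,0); link0 fixed
link1: (2,0,0)
PS 1-0 [J2]: (2,0,1)
link2: (3,0,1)
link3: (4,0,1)
C 2-1 [J2]: (4,0,2)
P 0-3 [J1]: (4,1,2)
PS 3-1 [J2]: (4,1,3)
PS 3-2 [J2]: (4,1,4)
link4: (5,1,4)
PS 0-4 [J2]: (5,1,5)
R 4-2 [J1]: (5,2,5)
Grübler: 3·4 − 2·2 − 5 = 3

M = 3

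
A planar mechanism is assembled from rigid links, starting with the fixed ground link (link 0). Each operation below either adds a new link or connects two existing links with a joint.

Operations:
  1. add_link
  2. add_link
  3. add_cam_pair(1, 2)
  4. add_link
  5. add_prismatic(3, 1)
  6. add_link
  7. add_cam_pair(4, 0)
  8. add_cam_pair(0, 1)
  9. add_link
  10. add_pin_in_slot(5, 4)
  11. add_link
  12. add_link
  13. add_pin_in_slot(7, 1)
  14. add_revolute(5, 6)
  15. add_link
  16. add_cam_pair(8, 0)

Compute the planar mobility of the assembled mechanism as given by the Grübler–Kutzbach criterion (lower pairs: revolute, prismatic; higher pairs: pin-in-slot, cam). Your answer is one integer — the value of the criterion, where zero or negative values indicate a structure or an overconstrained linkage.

M = 14

ground; <1,0,0>
#1 <2,0,0>
#2 <3,0,0>
C:1↔2 J2 <3,0,1>
#3 <4,0,1>
P:3↔1 J1 <4,1,1>
#4 <5,1,1>
C:4↔0 J2 <5,1,2>
C:0↔1 J2 <5,1,3>
#5 <6,1,3>
PS:5↔4 J2 <6,1,4>
#6 <7,1,4>
#7 <8,1,4>
PS:7↔1 J2 <8,1,5>
R:5↔6 J1 <8,2,5>
#8 <9,2,5>
C:8↔0 J2 <9,2,6>
3×8 − 2×2 − 1×6 = 14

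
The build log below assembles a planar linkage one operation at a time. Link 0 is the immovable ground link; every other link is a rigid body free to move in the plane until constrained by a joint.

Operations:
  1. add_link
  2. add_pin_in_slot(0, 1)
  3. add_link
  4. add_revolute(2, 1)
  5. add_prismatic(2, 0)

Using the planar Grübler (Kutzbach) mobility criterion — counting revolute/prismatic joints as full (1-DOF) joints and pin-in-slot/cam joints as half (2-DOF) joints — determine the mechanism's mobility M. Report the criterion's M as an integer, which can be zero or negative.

(L,J1,J2)=(1,0,0); link0 fixed
link1: (2,0,0)
PS 0-1 [J2]: (2,0,1)
link2: (3,0,1)
R 2-1 [J1]: (3,1,1)
P 2-0 [J1]: (3,2,1)
Grübler: 3·2 − 2·2 − 1 = 1

M = 1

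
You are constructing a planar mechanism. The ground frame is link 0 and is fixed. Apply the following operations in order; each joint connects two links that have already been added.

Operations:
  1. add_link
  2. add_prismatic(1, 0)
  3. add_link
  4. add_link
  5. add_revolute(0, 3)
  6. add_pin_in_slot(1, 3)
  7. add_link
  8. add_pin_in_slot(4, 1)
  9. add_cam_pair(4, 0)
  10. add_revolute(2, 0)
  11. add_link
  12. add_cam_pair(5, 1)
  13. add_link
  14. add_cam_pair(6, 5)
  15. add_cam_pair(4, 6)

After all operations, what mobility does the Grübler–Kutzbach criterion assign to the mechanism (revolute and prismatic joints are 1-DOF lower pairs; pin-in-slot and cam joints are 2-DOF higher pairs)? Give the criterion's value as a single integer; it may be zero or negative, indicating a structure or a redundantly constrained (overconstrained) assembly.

ground; <1,0,0>
#1 <2,0,0>
P:1↔0 J1 <2,1,0>
#2 <3,1,0>
#3 <4,1,0>
R:0↔3 J1 <4,2,0>
PS:1↔3 J2 <4,2,1>
#4 <5,2,1>
PS:4↔1 J2 <5,2,2>
C:4↔0 J2 <5,2,3>
R:2↔0 J1 <5,3,3>
#5 <6,3,3>
C:5↔1 J2 <6,3,4>
#6 <7,3,4>
C:6↔5 J2 <7,3,5>
C:4↔6 J2 <7,3,6>
3×6 − 2×3 − 1×6 = 6

M = 6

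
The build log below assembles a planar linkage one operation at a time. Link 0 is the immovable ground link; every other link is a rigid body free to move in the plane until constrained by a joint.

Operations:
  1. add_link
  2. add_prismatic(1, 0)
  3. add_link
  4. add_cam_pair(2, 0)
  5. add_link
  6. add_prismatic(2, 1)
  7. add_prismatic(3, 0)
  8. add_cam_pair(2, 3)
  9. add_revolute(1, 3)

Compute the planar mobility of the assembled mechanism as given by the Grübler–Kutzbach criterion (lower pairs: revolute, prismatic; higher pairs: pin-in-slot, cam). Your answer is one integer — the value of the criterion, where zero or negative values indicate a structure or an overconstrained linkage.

M = -1

ground; <1,0,0>
#1 <2,0,0>
P:1↔0 J1 <2,1,0>
#2 <3,1,0>
C:2↔0 J2 <3,1,1>
#3 <4,1,1>
P:2↔1 J1 <4,2,1>
P:3↔0 J1 <4,3,1>
C:2↔3 J2 <4,3,2>
R:1↔3 J1 <4,4,2>
3×3 − 2×4 − 1×2 = -1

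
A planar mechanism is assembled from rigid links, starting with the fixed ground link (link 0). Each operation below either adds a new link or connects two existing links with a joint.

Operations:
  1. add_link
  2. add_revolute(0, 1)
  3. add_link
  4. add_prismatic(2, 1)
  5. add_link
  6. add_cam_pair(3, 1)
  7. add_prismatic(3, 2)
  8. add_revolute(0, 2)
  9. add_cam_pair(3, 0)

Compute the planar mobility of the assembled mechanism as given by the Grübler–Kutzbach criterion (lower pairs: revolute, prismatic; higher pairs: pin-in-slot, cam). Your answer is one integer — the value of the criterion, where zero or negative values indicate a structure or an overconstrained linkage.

M = -1

link 0 = ground. State L|J1|J2 = 1|0|0
+link1  2|0|0
R(0,1) f=1→J1  2|1|0
+link2  3|1|0
P(2,1) f=1→J1  3|2|0
+link3  4|2|0
C(3,1) f=2→J2  4|2|1
P(3,2) f=1→J1  4|3|1
R(0,2) f=1→J1  4|4|1
C(3,0) f=2→J2  4|4|2
M = 3(4−1)−2·4−2 = 9−8−2 = -1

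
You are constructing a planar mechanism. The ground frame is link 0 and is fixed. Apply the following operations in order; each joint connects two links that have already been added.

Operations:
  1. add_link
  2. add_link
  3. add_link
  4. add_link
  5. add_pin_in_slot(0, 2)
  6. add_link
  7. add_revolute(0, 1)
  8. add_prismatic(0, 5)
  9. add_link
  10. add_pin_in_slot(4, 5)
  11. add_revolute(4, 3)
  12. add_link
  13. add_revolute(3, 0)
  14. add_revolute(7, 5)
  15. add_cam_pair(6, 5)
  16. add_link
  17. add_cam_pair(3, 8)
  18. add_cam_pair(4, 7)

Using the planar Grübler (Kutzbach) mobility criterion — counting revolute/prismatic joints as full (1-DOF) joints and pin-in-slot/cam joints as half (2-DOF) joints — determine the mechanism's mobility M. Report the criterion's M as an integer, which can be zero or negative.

M = 9

[1;0;0] (link 0 is ground)
L+ [2;0;0]
L+ [3;0;0]
L+ [4;0;0]
L+ [5;0;0]
PS(0,2)∈J2 [5;0;1]
L+ [6;0;1]
R(0,1)∈J1 [6;1;1]
P(0,5)∈J1 [6;2;1]
L+ [7;2;1]
PS(4,5)∈J2 [7;2;2]
R(4,3)∈J1 [7;3;2]
L+ [8;3;2]
R(3,0)∈J1 [8;4;2]
R(7,5)∈J1 [8;5;2]
C(6,5)∈J2 [8;5;3]
L+ [9;5;3]
C(3,8)∈J2 [9;5;4]
C(4,7)∈J2 [9;5;5]
mobility = 24 − 10 − 5 = 9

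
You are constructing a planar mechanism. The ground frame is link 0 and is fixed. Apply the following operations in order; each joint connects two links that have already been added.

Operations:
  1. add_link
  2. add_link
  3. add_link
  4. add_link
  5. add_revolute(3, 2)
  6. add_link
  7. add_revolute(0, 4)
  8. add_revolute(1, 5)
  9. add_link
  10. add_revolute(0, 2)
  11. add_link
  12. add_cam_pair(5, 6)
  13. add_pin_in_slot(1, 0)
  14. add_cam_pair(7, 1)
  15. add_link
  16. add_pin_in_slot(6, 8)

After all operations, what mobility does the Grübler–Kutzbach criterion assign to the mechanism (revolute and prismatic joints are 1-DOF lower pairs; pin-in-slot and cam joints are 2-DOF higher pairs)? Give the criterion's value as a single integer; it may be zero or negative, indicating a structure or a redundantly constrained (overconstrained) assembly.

link 0 = ground. State L|J1|J2 = 1|0|0
+link1  2|0|0
+link2  3|0|0
+link3  4|0|0
+link4  5|0|0
R(3,2) f=1→J1  5|1|0
+link5  6|1|0
R(0,4) f=1→J1  6|2|0
R(1,5) f=1→J1  6|3|0
+link6  7|3|0
R(0,2) f=1→J1  7|4|0
+link7  8|4|0
C(5,6) f=2→J2  8|4|1
PS(1,0) f=2→J2  8|4|2
C(7,1) f=2→J2  8|4|3
+link8  9|4|3
PS(6,8) f=2→J2  9|4|4
M = 3(9−1)−2·4−4 = 24−8−4 = 12

M = 12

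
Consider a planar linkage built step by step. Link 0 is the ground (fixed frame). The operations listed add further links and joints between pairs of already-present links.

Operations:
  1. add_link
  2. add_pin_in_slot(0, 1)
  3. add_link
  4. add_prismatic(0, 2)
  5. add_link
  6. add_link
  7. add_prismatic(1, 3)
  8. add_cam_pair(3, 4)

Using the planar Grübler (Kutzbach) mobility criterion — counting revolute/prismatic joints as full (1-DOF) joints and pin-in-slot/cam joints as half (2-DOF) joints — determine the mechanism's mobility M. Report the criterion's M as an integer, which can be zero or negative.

[1;0;0] (link 0 is ground)
L+ [2;0;0]
PS(0,1)∈J2 [2;0;1]
L+ [3;0;1]
P(0,2)∈J1 [3;1;1]
L+ [4;1;1]
L+ [5;1;1]
P(1,3)∈J1 [5;2;1]
C(3,4)∈J2 [5;2;2]
mobility = 12 − 4 − 2 = 6

M = 6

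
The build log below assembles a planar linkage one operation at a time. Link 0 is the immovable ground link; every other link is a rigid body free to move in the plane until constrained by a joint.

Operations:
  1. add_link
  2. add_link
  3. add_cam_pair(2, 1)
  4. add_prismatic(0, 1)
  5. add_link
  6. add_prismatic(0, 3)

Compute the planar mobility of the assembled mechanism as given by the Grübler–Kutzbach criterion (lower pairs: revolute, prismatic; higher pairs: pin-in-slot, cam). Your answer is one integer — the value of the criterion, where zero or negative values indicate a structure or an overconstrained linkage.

link 0 = ground. State L|J1|J2 = 1|0|0
+link1  2|0|0
+link2  3|0|0
C(2,1) f=2→J2  3|0|1
P(0,1) f=1→J1  3|1|1
+link3  4|1|1
P(0,3) f=1→J1  4|2|1
M = 3(4−1)−2·2−1 = 9−4−1 = 4

M = 4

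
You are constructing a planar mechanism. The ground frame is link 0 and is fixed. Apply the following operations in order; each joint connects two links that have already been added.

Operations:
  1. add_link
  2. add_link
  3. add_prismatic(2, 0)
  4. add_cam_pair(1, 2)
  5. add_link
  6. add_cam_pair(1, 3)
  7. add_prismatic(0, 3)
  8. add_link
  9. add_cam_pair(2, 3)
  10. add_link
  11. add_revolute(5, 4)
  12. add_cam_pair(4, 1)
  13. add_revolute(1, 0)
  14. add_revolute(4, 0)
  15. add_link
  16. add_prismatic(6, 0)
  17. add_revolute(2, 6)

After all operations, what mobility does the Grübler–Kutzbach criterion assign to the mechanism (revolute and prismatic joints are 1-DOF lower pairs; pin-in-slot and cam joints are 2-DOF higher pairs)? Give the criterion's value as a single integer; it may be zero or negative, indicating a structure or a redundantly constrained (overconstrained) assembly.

(L,J1,J2)=(1,0,0); link0 fixed
link1: (2,0,0)
link2: (3,0,0)
P 2-0 [J1]: (3,1,0)
C 1-2 [J2]: (3,1,1)
link3: (4,1,1)
C 1-3 [J2]: (4,1,2)
P 0-3 [J1]: (4,2,2)
link4: (5,2,2)
C 2-3 [J2]: (5,2,3)
link5: (6,2,3)
R 5-4 [J1]: (6,3,3)
C 4-1 [J2]: (6,3,4)
R 1-0 [J1]: (6,4,4)
R 4-0 [J1]: (6,5,4)
link6: (7,5,4)
P 6-0 [J1]: (7,6,4)
R 2-6 [J1]: (7,7,4)
Grübler: 3·6 − 2·7 − 4 = 0

M = 0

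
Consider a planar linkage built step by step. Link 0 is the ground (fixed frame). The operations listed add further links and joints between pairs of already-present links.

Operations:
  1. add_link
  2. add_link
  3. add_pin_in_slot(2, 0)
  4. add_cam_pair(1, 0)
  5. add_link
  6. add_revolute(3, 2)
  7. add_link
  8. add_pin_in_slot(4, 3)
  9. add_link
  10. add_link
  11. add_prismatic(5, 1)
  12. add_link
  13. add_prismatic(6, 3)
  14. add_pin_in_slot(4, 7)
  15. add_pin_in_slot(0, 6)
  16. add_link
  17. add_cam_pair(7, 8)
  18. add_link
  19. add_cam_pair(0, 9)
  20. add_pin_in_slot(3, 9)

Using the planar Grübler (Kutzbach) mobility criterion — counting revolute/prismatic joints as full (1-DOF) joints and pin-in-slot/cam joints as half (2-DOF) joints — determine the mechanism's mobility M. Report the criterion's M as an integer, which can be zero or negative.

M = 13

[1;0;0] (link 0 is ground)
L+ [2;0;0]
L+ [3;0;0]
PS(2,0)∈J2 [3;0;1]
C(1,0)∈J2 [3;0;2]
L+ [4;0;2]
R(3,2)∈J1 [4;1;2]
L+ [5;1;2]
PS(4,3)∈J2 [5;1;3]
L+ [6;1;3]
L+ [7;1;3]
P(5,1)∈J1 [7;2;3]
L+ [8;2;3]
P(6,3)∈J1 [8;3;3]
PS(4,7)∈J2 [8;3;4]
PS(0,6)∈J2 [8;3;5]
L+ [9;3;5]
C(7,8)∈J2 [9;3;6]
L+ [10;3;6]
C(0,9)∈J2 [10;3;7]
PS(3,9)∈J2 [10;3;8]
mobility = 27 − 6 − 8 = 13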